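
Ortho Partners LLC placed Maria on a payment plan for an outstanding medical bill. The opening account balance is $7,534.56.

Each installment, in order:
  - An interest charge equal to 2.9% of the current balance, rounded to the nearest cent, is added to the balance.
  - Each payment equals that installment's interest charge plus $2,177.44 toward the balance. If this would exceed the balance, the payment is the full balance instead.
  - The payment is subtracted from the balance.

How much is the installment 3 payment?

Installment 1: $7,534.56 +$218.50 interest = $7,753.06; pay $2,395.94 → $5,357.12
Installment 2: $5,357.12 +$155.36 interest = $5,512.48; pay $2,332.80 → $3,179.68
Installment 3: $3,179.68 +$92.21 interest = $3,271.89; pay $2,269.65 → $1,002.24

$2,269.65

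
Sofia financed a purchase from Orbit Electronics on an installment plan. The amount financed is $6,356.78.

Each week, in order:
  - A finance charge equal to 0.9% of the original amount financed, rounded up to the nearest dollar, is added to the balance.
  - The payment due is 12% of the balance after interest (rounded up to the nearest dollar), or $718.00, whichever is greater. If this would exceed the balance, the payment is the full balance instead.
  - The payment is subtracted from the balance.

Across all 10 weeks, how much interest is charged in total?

Week 1: opening $6,356.78; interest $58.00 → $6,414.78; payment $770.00; balance $5,644.78
Week 2: opening $5,644.78; interest $58.00 → $5,702.78; payment $718.00; balance $4,984.78
Week 3: opening $4,984.78; interest $58.00 → $5,042.78; payment $718.00; balance $4,324.78
Week 4: opening $4,324.78; interest $58.00 → $4,382.78; payment $718.00; balance $3,664.78
Week 5: opening $3,664.78; interest $58.00 → $3,722.78; payment $718.00; balance $3,004.78
Week 6: opening $3,004.78; interest $58.00 → $3,062.78; payment $718.00; balance $2,344.78
Week 7: opening $2,344.78; interest $58.00 → $2,402.78; payment $718.00; balance $1,684.78
Week 8: opening $1,684.78; interest $58.00 → $1,742.78; payment $718.00; balance $1,024.78
Week 9: opening $1,024.78; interest $58.00 → $1,082.78; payment $718.00; balance $364.78
Week 10: opening $364.78; interest $58.00 → $422.78; payment $422.78; balance $0.00
Total interest: $58.00 + $58.00 + $58.00 + $58.00 + $58.00 + $58.00 + $58.00 + $58.00 + $58.00 + $58.00 = $580.00

$580.00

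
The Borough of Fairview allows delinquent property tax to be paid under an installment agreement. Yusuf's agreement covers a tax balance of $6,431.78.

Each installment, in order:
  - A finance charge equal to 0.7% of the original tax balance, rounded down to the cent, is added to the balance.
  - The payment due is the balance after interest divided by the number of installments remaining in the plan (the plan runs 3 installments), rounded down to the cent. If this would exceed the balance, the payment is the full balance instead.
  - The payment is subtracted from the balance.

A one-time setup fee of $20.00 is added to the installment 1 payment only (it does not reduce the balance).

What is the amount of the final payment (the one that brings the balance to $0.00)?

Installment 1: opening $6,431.78; interest $45.02 → $6,476.80; payment $2,158.93 (+ $20.00 fee); balance $4,317.87
Installment 2: opening $4,317.87; interest $45.02 → $4,362.89; payment $2,181.44; balance $2,181.45
Installment 3: opening $2,181.45; interest $45.02 → $2,226.47; payment $2,226.47; balance $0.00

$2,226.47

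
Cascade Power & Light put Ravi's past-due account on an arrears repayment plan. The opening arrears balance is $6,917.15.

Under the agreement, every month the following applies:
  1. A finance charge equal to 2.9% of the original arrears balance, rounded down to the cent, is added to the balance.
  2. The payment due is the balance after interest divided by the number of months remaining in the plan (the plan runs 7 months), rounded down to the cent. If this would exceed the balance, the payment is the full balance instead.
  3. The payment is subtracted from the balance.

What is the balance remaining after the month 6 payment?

$1,307.68

Month 1: $6,917.15 +$200.59 interest = $7,117.74; pay $1,016.82 → $6,100.92
Month 2: $6,100.92 +$200.59 interest = $6,301.51; pay $1,050.25 → $5,251.26
Month 3: $5,251.26 +$200.59 interest = $5,451.85; pay $1,090.37 → $4,361.48
Month 4: $4,361.48 +$200.59 interest = $4,562.07; pay $1,140.51 → $3,421.56
Month 5: $3,421.56 +$200.59 interest = $3,622.15; pay $1,207.38 → $2,414.77
Month 6: $2,414.77 +$200.59 interest = $2,615.36; pay $1,307.68 → $1,307.68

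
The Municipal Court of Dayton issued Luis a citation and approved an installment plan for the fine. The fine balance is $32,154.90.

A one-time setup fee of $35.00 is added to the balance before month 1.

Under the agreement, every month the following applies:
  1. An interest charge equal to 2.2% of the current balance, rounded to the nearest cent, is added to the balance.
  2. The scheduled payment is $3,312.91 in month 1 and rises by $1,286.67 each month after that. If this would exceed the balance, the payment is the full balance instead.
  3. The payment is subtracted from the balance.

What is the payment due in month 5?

$8,459.59

Month 1: opening $32,189.90; interest $708.18 → $32,898.08; payment $3,312.91; balance $29,585.17
Month 2: opening $29,585.17; interest $650.87 → $30,236.04; payment $4,599.58; balance $25,636.46
Month 3: opening $25,636.46; interest $564.00 → $26,200.46; payment $5,886.25; balance $20,314.21
Month 4: opening $20,314.21; interest $446.91 → $20,761.12; payment $7,172.92; balance $13,588.20
Month 5: opening $13,588.20; interest $298.94 → $13,887.14; payment $8,459.59; balance $5,427.55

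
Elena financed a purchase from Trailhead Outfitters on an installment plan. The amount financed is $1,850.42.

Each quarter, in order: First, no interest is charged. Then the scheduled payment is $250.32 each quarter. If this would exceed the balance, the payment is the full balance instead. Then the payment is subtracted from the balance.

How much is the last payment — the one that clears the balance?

$98.18

Quarter 1: $1,850.42 − $250.32 → $1,600.10
Quarter 2: $1,600.10 − $250.32 → $1,349.78
Quarter 3: $1,349.78 − $250.32 → $1,099.46
Quarter 4: $1,099.46 − $250.32 → $849.14
Quarter 5: $849.14 − $250.32 → $598.82
Quarter 6: $598.82 − $250.32 → $348.50
Quarter 7: $348.50 − $250.32 → $98.18
Quarter 8: $98.18 − $98.18 → $0.00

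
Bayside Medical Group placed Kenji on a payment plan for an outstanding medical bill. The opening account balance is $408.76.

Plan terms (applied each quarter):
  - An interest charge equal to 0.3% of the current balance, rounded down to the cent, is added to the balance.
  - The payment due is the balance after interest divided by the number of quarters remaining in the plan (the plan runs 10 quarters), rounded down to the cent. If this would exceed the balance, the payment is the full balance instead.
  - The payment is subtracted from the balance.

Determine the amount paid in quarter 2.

Quarter 1: opening $408.76; interest $1.22 → $409.98; payment $40.99; balance $368.99
Quarter 2: opening $368.99; interest $1.10 → $370.09; payment $41.12; balance $328.97

$41.12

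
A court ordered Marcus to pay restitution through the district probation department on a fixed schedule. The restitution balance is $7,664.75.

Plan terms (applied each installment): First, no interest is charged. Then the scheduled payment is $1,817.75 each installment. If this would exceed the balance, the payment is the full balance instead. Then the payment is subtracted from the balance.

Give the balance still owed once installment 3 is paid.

$2,211.50

# | Opening | Payment | End bal
1 | $7,664.75 | $1,817.75 | $5,847.00
2 | $5,847.00 | $1,817.75 | $4,029.25
3 | $4,029.25 | $1,817.75 | $2,211.50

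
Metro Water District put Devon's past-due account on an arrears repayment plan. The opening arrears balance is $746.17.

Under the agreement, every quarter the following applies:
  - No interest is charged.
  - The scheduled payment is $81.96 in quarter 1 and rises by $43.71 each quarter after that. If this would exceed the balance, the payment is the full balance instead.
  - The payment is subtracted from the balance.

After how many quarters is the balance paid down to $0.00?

Quarter 1: $746.17 − $81.96 → $664.21
Quarter 2: $664.21 − $125.67 → $538.54
Quarter 3: $538.54 − $169.38 → $369.16
Quarter 4: $369.16 − $213.09 → $156.07
Quarter 5: $156.07 − $156.07 → $0.00
Balance reaches $0.00 in quarter 5.

5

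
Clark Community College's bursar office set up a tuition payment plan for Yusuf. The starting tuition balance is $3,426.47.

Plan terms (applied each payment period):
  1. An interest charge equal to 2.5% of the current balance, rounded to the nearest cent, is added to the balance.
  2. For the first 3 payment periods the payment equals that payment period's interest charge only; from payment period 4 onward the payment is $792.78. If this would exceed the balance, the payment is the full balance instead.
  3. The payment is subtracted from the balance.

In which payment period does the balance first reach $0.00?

8

Payment period 1: opening $3,426.47; interest $85.66 → $3,512.13; payment $85.66; balance $3,426.47
Payment period 2: opening $3,426.47; interest $85.66 → $3,512.13; payment $85.66; balance $3,426.47
Payment period 3: opening $3,426.47; interest $85.66 → $3,512.13; payment $85.66; balance $3,426.47
Payment period 4: opening $3,426.47; interest $85.66 → $3,512.13; payment $792.78; balance $2,719.35
Payment period 5: opening $2,719.35; interest $67.98 → $2,787.33; payment $792.78; balance $1,994.55
Payment period 6: opening $1,994.55; interest $49.86 → $2,044.41; payment $792.78; balance $1,251.63
Payment period 7: opening $1,251.63; interest $31.29 → $1,282.92; payment $792.78; balance $490.14
Payment period 8: opening $490.14; interest $12.25 → $502.39; payment $502.39; balance $0.00
Balance reaches $0.00 in payment period 8.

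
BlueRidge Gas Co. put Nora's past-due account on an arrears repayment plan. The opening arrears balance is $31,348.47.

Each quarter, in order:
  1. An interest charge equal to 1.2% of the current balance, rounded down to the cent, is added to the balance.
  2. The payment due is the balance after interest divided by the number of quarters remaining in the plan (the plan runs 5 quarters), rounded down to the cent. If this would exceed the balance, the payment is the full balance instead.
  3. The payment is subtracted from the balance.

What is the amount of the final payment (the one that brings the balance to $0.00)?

Quarter 1: $31,348.47 +$376.18 interest = $31,724.65; pay $6,344.93 → $25,379.72
Quarter 2: $25,379.72 +$304.55 interest = $25,684.27; pay $6,421.06 → $19,263.21
Quarter 3: $19,263.21 +$231.15 interest = $19,494.36; pay $6,498.12 → $12,996.24
Quarter 4: $12,996.24 +$155.95 interest = $13,152.19; pay $6,576.09 → $6,576.10
Quarter 5: $6,576.10 +$78.91 interest = $6,655.01; pay $6,655.01 → $0.00

$6,655.01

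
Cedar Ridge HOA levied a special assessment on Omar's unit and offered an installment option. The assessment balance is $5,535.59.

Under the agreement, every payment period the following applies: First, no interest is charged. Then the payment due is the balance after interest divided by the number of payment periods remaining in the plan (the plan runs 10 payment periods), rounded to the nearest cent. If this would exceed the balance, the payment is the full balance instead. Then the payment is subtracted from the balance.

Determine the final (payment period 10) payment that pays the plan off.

Payment period 1: $5,535.59 − $553.56 → $4,982.03
Payment period 2: $4,982.03 − $553.56 → $4,428.47
Payment period 3: $4,428.47 − $553.56 → $3,874.91
Payment period 4: $3,874.91 − $553.56 → $3,321.35
Payment period 5: $3,321.35 − $553.56 → $2,767.79
Payment period 6: $2,767.79 − $553.56 → $2,214.23
Payment period 7: $2,214.23 − $553.56 → $1,660.67
Payment period 8: $1,660.67 − $553.56 → $1,107.11
Payment period 9: $1,107.11 − $553.56 → $553.55
Payment period 10: $553.55 − $553.55 → $0.00

$553.55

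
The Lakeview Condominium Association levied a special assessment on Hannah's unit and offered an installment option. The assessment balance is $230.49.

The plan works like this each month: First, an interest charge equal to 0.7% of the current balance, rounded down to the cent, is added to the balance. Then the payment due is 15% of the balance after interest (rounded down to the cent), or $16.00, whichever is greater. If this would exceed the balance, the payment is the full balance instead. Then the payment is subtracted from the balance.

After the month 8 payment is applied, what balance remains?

Month 1: $230.49 +$1.61 interest = $232.10; pay $34.81 → $197.29
Month 2: $197.29 +$1.38 interest = $198.67; pay $29.80 → $168.87
Month 3: $168.87 +$1.18 interest = $170.05; pay $25.50 → $144.55
Month 4: $144.55 +$1.01 interest = $145.56; pay $21.83 → $123.73
Month 5: $123.73 +$0.86 interest = $124.59; pay $18.68 → $105.91
Month 6: $105.91 +$0.74 interest = $106.65; pay $16.00 → $90.65
Month 7: $90.65 +$0.63 interest = $91.28; pay $16.00 → $75.28
Month 8: $75.28 +$0.52 interest = $75.80; pay $16.00 → $59.80

$59.80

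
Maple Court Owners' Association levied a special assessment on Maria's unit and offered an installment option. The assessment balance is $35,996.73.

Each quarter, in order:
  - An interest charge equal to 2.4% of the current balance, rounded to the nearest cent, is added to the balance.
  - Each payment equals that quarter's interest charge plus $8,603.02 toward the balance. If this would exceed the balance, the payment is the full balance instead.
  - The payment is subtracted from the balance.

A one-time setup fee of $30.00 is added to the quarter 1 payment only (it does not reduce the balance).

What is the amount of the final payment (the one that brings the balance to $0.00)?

Quarter 1: opening $35,996.73; interest $863.92 → $36,860.65; payment $9,466.94 (+ $30.00 fee); balance $27,393.71
Quarter 2: opening $27,393.71; interest $657.45 → $28,051.16; payment $9,260.47; balance $18,790.69
Quarter 3: opening $18,790.69; interest $450.98 → $19,241.67; payment $9,054.00; balance $10,187.67
Quarter 4: opening $10,187.67; interest $244.50 → $10,432.17; payment $8,847.52; balance $1,584.65
Quarter 5: opening $1,584.65; interest $38.03 → $1,622.68; payment $1,622.68; balance $0.00

$1,622.68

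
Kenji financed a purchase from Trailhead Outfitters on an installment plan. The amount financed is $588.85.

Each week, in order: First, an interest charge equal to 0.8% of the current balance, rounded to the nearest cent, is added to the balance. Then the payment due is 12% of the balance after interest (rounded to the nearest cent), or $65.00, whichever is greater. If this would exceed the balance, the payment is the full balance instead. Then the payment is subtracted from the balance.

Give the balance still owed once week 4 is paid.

# | Opening | Interest | Payment | End bal
1 | $588.85 | $4.71 | $71.23 | $522.33
2 | $522.33 | $4.18 | $65.00 | $461.51
3 | $461.51 | $3.69 | $65.00 | $400.20
4 | $400.20 | $3.20 | $65.00 | $338.40

$338.40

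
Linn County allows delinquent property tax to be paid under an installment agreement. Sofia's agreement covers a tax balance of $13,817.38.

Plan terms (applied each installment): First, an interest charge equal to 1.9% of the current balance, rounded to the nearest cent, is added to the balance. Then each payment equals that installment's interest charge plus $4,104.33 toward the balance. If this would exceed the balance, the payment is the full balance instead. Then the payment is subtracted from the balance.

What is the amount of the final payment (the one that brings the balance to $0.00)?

$1,532.97

# | Opening | Interest | Payment | End bal
1 | $13,817.38 | $262.53 | $4,366.86 | $9,713.05
2 | $9,713.05 | $184.55 | $4,288.88 | $5,608.72
3 | $5,608.72 | $106.57 | $4,210.90 | $1,504.39
4 | $1,504.39 | $28.58 | $1,532.97 | $0.00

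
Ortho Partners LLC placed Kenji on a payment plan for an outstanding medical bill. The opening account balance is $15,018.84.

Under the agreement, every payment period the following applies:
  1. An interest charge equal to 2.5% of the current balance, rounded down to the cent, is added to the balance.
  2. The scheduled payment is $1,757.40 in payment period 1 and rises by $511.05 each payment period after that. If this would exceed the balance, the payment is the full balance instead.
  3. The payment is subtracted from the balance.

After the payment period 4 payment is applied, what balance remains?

Payment period 1: $15,018.84 +$375.47 interest = $15,394.31; pay $1,757.40 → $13,636.91
Payment period 2: $13,636.91 +$340.92 interest = $13,977.83; pay $2,268.45 → $11,709.38
Payment period 3: $11,709.38 +$292.73 interest = $12,002.11; pay $2,779.50 → $9,222.61
Payment period 4: $9,222.61 +$230.56 interest = $9,453.17; pay $3,290.55 → $6,162.62

$6,162.62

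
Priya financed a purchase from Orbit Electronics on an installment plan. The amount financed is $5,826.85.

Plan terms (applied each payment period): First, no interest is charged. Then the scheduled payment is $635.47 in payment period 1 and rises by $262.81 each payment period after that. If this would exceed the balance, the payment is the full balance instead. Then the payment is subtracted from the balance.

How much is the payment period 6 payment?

$21.40

Payment period 1: $5,826.85 − $635.47 → $5,191.38
Payment period 2: $5,191.38 − $898.28 → $4,293.10
Payment period 3: $4,293.10 − $1,161.09 → $3,132.01
Payment period 4: $3,132.01 − $1,423.90 → $1,708.11
Payment period 5: $1,708.11 − $1,686.71 → $21.40
Payment period 6: $21.40 − $21.40 → $0.00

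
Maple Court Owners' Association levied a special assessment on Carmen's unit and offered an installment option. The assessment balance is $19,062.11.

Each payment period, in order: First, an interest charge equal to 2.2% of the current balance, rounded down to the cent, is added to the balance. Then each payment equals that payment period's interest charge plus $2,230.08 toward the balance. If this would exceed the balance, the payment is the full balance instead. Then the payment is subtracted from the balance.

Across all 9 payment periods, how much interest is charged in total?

# | Opening | Interest | Payment | End bal
1 | $19,062.11 | $419.36 | $2,649.44 | $16,832.03
2 | $16,832.03 | $370.30 | $2,600.38 | $14,601.95
3 | $14,601.95 | $321.24 | $2,551.32 | $12,371.87
4 | $12,371.87 | $272.18 | $2,502.26 | $10,141.79
5 | $10,141.79 | $223.11 | $2,453.19 | $7,911.71
6 | $7,911.71 | $174.05 | $2,404.13 | $5,681.63
7 | $5,681.63 | $124.99 | $2,355.07 | $3,451.55
8 | $3,451.55 | $75.93 | $2,306.01 | $1,221.47
9 | $1,221.47 | $26.87 | $1,248.34 | $0.00
Total interest: $419.36 + $370.30 + $321.24 + $272.18 + $223.11 + $174.05 + $124.99 + $75.93 + $26.87 = $2,008.03

$2,008.03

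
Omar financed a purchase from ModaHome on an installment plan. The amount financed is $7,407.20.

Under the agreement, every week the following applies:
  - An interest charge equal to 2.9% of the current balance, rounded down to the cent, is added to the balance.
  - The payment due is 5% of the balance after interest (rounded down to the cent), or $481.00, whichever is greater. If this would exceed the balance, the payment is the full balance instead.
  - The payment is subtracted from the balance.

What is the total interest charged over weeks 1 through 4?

Week 1: opening $7,407.20; interest $214.80 → $7,622.00; payment $481.00; balance $7,141.00
Week 2: opening $7,141.00; interest $207.08 → $7,348.08; payment $481.00; balance $6,867.08
Week 3: opening $6,867.08; interest $199.14 → $7,066.22; payment $481.00; balance $6,585.22
Week 4: opening $6,585.22; interest $190.97 → $6,776.19; payment $481.00; balance $6,295.19
Total interest: $214.80 + $207.08 + $199.14 + $190.97 = $811.99

$811.99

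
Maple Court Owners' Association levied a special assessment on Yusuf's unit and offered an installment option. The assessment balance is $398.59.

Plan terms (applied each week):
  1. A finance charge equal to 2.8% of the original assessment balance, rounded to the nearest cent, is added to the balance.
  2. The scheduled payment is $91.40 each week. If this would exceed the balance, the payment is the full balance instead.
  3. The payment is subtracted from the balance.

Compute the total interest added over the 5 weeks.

$55.80

Week 1: opening $398.59; interest $11.16 → $409.75; payment $91.40; balance $318.35
Week 2: opening $318.35; interest $11.16 → $329.51; payment $91.40; balance $238.11
Week 3: opening $238.11; interest $11.16 → $249.27; payment $91.40; balance $157.87
Week 4: opening $157.87; interest $11.16 → $169.03; payment $91.40; balance $77.63
Week 5: opening $77.63; interest $11.16 → $88.79; payment $88.79; balance $0.00
Total interest: $11.16 + $11.16 + $11.16 + $11.16 + $11.16 = $55.80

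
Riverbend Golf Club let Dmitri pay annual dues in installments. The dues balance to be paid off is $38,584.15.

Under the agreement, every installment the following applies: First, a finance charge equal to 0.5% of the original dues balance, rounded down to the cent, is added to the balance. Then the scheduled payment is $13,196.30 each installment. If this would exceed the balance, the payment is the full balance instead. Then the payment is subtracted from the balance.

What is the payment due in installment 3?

$12,770.31

Installment 1: opening $38,584.15; interest $192.92 → $38,777.07; payment $13,196.30; balance $25,580.77
Installment 2: opening $25,580.77; interest $192.92 → $25,773.69; payment $13,196.30; balance $12,577.39
Installment 3: opening $12,577.39; interest $192.92 → $12,770.31; payment $12,770.31; balance $0.00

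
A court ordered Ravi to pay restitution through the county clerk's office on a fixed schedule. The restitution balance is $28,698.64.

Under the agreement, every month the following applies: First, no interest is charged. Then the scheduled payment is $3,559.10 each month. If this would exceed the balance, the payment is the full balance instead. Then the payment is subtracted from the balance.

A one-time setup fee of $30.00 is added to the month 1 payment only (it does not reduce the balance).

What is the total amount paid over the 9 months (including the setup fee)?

Month 1: opening $28,698.64; payment $3,559.10 (+ $30.00 fee); balance $25,139.54
Month 2: opening $25,139.54; payment $3,559.10; balance $21,580.44
Month 3: opening $21,580.44; payment $3,559.10; balance $18,021.34
Month 4: opening $18,021.34; payment $3,559.10; balance $14,462.24
Month 5: opening $14,462.24; payment $3,559.10; balance $10,903.14
Month 6: opening $10,903.14; payment $3,559.10; balance $7,344.04
Month 7: opening $7,344.04; payment $3,559.10; balance $3,784.94
Month 8: opening $3,784.94; payment $3,559.10; balance $225.84
Month 9: opening $225.84; payment $225.84; balance $0.00
Total paid: $28,728.64

$28,728.64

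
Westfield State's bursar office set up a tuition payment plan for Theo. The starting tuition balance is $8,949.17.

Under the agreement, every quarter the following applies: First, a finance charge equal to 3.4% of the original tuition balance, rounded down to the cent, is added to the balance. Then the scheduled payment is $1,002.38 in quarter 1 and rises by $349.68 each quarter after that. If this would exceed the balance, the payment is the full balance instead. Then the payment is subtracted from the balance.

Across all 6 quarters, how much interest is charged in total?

Quarter 1: $8,949.17 +$304.27 interest = $9,253.44; pay $1,002.38 → $8,251.06
Quarter 2: $8,251.06 +$304.27 interest = $8,555.33; pay $1,352.06 → $7,203.27
Quarter 3: $7,203.27 +$304.27 interest = $7,507.54; pay $1,701.74 → $5,805.80
Quarter 4: $5,805.80 +$304.27 interest = $6,110.07; pay $2,051.42 → $4,058.65
Quarter 5: $4,058.65 +$304.27 interest = $4,362.92; pay $2,401.10 → $1,961.82
Quarter 6: $1,961.82 +$304.27 interest = $2,266.09; pay $2,266.09 → $0.00
Total interest: $304.27 + $304.27 + $304.27 + $304.27 + $304.27 + $304.27 = $1,825.62

$1,825.62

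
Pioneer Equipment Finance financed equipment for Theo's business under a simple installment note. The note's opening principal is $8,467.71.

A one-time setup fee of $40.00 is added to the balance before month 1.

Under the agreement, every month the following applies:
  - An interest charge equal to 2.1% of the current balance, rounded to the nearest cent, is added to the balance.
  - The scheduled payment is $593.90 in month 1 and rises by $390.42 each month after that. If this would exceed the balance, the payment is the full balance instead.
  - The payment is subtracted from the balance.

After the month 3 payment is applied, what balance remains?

$6,056.19

Month 1: $8,507.71 +$178.66 interest = $8,686.37; pay $593.90 → $8,092.47
Month 2: $8,092.47 +$169.94 interest = $8,262.41; pay $984.32 → $7,278.09
Month 3: $7,278.09 +$152.84 interest = $7,430.93; pay $1,374.74 → $6,056.19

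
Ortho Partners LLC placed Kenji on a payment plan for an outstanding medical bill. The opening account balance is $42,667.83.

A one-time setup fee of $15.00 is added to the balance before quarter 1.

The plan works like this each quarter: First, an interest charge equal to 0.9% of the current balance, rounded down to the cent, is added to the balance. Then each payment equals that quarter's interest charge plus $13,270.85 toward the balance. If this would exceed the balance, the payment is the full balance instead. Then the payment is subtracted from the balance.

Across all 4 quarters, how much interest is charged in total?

Quarter 1: opening $42,682.83; interest $384.14 → $43,066.97; payment $13,654.99; balance $29,411.98
Quarter 2: opening $29,411.98; interest $264.70 → $29,676.68; payment $13,535.55; balance $16,141.13
Quarter 3: opening $16,141.13; interest $145.27 → $16,286.40; payment $13,416.12; balance $2,870.28
Quarter 4: opening $2,870.28; interest $25.83 → $2,896.11; payment $2,896.11; balance $0.00
Total interest: $384.14 + $264.70 + $145.27 + $25.83 = $819.94

$819.94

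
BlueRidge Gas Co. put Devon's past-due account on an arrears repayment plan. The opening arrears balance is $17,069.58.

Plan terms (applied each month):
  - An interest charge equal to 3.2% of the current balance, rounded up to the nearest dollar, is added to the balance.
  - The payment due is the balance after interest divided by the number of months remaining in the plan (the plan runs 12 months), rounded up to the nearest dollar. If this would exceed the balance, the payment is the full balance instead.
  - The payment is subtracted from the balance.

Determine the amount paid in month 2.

# | Opening | Interest | Payment | End bal
1 | $17,069.58 | $547.00 | $1,469.00 | $16,147.58
2 | $16,147.58 | $517.00 | $1,515.00 | $15,149.58

$1,515.00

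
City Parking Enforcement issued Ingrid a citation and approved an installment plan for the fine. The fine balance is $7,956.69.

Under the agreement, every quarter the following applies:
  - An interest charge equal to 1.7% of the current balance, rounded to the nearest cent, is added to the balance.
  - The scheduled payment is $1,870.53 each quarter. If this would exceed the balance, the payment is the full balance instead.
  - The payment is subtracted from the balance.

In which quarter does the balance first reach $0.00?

Quarter 1: opening $7,956.69; interest $135.26 → $8,091.95; payment $1,870.53; balance $6,221.42
Quarter 2: opening $6,221.42; interest $105.76 → $6,327.18; payment $1,870.53; balance $4,456.65
Quarter 3: opening $4,456.65; interest $75.76 → $4,532.41; payment $1,870.53; balance $2,661.88
Quarter 4: opening $2,661.88; interest $45.25 → $2,707.13; payment $1,870.53; balance $836.60
Quarter 5: opening $836.60; interest $14.22 → $850.82; payment $850.82; balance $0.00
Balance reaches $0.00 in quarter 5.

5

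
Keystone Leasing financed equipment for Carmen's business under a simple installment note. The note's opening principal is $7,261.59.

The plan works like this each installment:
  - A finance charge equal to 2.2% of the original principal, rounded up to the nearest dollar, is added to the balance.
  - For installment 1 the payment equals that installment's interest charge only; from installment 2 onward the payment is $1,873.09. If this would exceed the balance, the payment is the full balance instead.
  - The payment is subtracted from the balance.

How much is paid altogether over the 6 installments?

Installment 1: $7,261.59 +$160.00 interest = $7,421.59; pay $160.00 → $7,261.59
Installment 2: $7,261.59 +$160.00 interest = $7,421.59; pay $1,873.09 → $5,548.50
Installment 3: $5,548.50 +$160.00 interest = $5,708.50; pay $1,873.09 → $3,835.41
Installment 4: $3,835.41 +$160.00 interest = $3,995.41; pay $1,873.09 → $2,122.32
Installment 5: $2,122.32 +$160.00 interest = $2,282.32; pay $1,873.09 → $409.23
Installment 6: $409.23 +$160.00 interest = $569.23; pay $569.23 → $0.00
Total paid: $8,221.59

$8,221.59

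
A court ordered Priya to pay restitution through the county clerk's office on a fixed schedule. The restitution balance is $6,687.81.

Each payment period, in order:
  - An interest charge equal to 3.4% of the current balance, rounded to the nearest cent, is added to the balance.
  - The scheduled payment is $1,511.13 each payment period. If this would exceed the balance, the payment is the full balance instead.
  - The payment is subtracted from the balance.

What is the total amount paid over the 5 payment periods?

Payment period 1: $6,687.81 +$227.39 interest = $6,915.20; pay $1,511.13 → $5,404.07
Payment period 2: $5,404.07 +$183.74 interest = $5,587.81; pay $1,511.13 → $4,076.68
Payment period 3: $4,076.68 +$138.61 interest = $4,215.29; pay $1,511.13 → $2,704.16
Payment period 4: $2,704.16 +$91.94 interest = $2,796.10; pay $1,511.13 → $1,284.97
Payment period 5: $1,284.97 +$43.69 interest = $1,328.66; pay $1,328.66 → $0.00
Total paid: $7,373.18

$7,373.18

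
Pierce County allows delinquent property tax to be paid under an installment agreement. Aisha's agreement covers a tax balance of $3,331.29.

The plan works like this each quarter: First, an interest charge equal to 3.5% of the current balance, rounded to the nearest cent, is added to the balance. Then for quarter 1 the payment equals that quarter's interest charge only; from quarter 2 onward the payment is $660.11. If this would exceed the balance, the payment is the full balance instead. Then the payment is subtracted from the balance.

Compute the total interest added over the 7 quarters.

$517.15

Quarter 1: opening $3,331.29; interest $116.60 → $3,447.89; payment $116.60; balance $3,331.29
Quarter 2: opening $3,331.29; interest $116.60 → $3,447.89; payment $660.11; balance $2,787.78
Quarter 3: opening $2,787.78; interest $97.57 → $2,885.35; payment $660.11; balance $2,225.24
Quarter 4: opening $2,225.24; interest $77.88 → $2,303.12; payment $660.11; balance $1,643.01
Quarter 5: opening $1,643.01; interest $57.51 → $1,700.52; payment $660.11; balance $1,040.41
Quarter 6: opening $1,040.41; interest $36.41 → $1,076.82; payment $660.11; balance $416.71
Quarter 7: opening $416.71; interest $14.58 → $431.29; payment $431.29; balance $0.00
Total interest: $116.60 + $116.60 + $97.57 + $77.88 + $57.51 + $36.41 + $14.58 = $517.15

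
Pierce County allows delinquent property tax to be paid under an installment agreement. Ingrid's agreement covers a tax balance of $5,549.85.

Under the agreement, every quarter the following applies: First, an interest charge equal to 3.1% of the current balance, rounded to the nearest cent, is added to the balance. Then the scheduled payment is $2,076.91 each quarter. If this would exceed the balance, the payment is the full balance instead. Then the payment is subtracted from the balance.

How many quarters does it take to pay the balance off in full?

Quarter 1: opening $5,549.85; interest $172.05 → $5,721.90; payment $2,076.91; balance $3,644.99
Quarter 2: opening $3,644.99; interest $112.99 → $3,757.98; payment $2,076.91; balance $1,681.07
Quarter 3: opening $1,681.07; interest $52.11 → $1,733.18; payment $1,733.18; balance $0.00
Balance reaches $0.00 in quarter 3.

3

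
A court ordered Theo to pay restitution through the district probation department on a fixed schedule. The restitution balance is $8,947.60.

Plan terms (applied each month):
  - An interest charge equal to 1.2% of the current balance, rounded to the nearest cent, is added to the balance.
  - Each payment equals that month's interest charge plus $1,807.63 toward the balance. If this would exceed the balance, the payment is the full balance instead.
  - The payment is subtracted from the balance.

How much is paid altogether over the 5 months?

$9,267.54

Month 1: $8,947.60 +$107.37 interest = $9,054.97; pay $1,915.00 → $7,139.97
Month 2: $7,139.97 +$85.68 interest = $7,225.65; pay $1,893.31 → $5,332.34
Month 3: $5,332.34 +$63.99 interest = $5,396.33; pay $1,871.62 → $3,524.71
Month 4: $3,524.71 +$42.30 interest = $3,567.01; pay $1,849.93 → $1,717.08
Month 5: $1,717.08 +$20.60 interest = $1,737.68; pay $1,737.68 → $0.00
Total paid: $9,267.54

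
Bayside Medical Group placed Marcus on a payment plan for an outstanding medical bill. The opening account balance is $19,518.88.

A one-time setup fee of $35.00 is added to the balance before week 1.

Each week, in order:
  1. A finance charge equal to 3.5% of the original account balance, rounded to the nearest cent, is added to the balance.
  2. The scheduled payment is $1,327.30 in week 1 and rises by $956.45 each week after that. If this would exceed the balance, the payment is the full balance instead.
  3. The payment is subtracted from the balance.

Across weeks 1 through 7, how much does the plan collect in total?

$24,336.00

# | Opening | Interest | Payment | End bal
1 | $19,553.88 | $683.16 | $1,327.30 | $18,909.74
2 | $18,909.74 | $683.16 | $2,283.75 | $17,309.15
3 | $17,309.15 | $683.16 | $3,240.20 | $14,752.11
4 | $14,752.11 | $683.16 | $4,196.65 | $11,238.62
5 | $11,238.62 | $683.16 | $5,153.10 | $6,768.68
6 | $6,768.68 | $683.16 | $6,109.55 | $1,342.29
7 | $1,342.29 | $683.16 | $2,025.45 | $0.00
Total paid: $24,336.00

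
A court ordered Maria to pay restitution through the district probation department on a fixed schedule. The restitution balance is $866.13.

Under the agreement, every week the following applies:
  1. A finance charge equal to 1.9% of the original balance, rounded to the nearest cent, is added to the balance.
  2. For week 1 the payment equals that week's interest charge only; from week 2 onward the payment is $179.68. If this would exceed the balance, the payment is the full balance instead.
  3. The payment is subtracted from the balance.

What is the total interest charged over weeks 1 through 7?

# | Opening | Interest | Payment | End bal
1 | $866.13 | $16.46 | $16.46 | $866.13
2 | $866.13 | $16.46 | $179.68 | $702.91
3 | $702.91 | $16.46 | $179.68 | $539.69
4 | $539.69 | $16.46 | $179.68 | $376.47
5 | $376.47 | $16.46 | $179.68 | $213.25
6 | $213.25 | $16.46 | $179.68 | $50.03
7 | $50.03 | $16.46 | $66.49 | $0.00
Total interest: $16.46 + $16.46 + $16.46 + $16.46 + $16.46 + $16.46 + $16.46 = $115.22

$115.22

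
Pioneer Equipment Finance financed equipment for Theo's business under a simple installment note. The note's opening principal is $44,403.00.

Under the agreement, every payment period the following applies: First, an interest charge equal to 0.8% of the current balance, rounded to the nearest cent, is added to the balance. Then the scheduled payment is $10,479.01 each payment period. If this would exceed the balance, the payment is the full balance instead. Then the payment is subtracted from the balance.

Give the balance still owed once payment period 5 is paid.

# | Opening | Interest | Payment | End bal
1 | $44,403.00 | $355.22 | $10,479.01 | $34,279.21
2 | $34,279.21 | $274.23 | $10,479.01 | $24,074.43
3 | $24,074.43 | $192.60 | $10,479.01 | $13,788.02
4 | $13,788.02 | $110.30 | $10,479.01 | $3,419.31
5 | $3,419.31 | $27.35 | $3,446.66 | $0.00

$0.00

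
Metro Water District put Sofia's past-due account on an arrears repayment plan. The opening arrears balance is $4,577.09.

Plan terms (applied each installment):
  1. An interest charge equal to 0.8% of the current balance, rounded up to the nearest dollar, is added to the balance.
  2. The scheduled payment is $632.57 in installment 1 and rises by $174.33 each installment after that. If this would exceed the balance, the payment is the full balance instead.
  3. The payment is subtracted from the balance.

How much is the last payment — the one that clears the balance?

# | Opening | Interest | Payment | End bal
1 | $4,577.09 | $37.00 | $632.57 | $3,981.52
2 | $3,981.52 | $32.00 | $806.90 | $3,206.62
3 | $3,206.62 | $26.00 | $981.23 | $2,251.39
4 | $2,251.39 | $19.00 | $1,155.56 | $1,114.83
5 | $1,114.83 | $9.00 | $1,123.83 | $0.00

$1,123.83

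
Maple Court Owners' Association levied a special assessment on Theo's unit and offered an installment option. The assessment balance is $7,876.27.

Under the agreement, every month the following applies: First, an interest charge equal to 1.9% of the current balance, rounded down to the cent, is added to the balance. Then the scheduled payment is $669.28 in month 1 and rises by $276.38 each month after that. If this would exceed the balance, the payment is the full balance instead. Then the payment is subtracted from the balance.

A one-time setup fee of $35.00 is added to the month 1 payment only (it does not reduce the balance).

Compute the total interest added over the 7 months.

Month 1: opening $7,876.27; interest $149.64 → $8,025.91; payment $669.28 (+ $35.00 fee); balance $7,356.63
Month 2: opening $7,356.63; interest $139.77 → $7,496.40; payment $945.66; balance $6,550.74
Month 3: opening $6,550.74; interest $124.46 → $6,675.20; payment $1,222.04; balance $5,453.16
Month 4: opening $5,453.16; interest $103.61 → $5,556.77; payment $1,498.42; balance $4,058.35
Month 5: opening $4,058.35; interest $77.10 → $4,135.45; payment $1,774.80; balance $2,360.65
Month 6: opening $2,360.65; interest $44.85 → $2,405.50; payment $2,051.18; balance $354.32
Month 7: opening $354.32; interest $6.73 → $361.05; payment $361.05; balance $0.00
Total interest: $149.64 + $139.77 + $124.46 + $103.61 + $77.10 + $44.85 + $6.73 = $646.16

$646.16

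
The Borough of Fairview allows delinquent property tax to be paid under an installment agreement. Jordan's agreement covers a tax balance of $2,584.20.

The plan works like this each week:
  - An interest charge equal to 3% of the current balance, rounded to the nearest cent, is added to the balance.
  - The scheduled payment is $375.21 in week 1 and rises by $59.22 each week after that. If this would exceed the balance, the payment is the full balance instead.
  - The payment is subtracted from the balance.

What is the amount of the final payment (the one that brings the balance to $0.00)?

$405.34

Week 1: $2,584.20 +$77.53 interest = $2,661.73; pay $375.21 → $2,286.52
Week 2: $2,286.52 +$68.60 interest = $2,355.12; pay $434.43 → $1,920.69
Week 3: $1,920.69 +$57.62 interest = $1,978.31; pay $493.65 → $1,484.66
Week 4: $1,484.66 +$44.54 interest = $1,529.20; pay $552.87 → $976.33
Week 5: $976.33 +$29.29 interest = $1,005.62; pay $612.09 → $393.53
Week 6: $393.53 +$11.81 interest = $405.34; pay $405.34 → $0.00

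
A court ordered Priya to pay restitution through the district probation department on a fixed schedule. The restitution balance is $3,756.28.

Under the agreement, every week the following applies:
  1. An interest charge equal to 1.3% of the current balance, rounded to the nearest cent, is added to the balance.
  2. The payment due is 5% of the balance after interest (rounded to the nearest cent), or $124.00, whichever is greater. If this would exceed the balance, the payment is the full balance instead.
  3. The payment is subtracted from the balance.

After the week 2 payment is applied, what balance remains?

$3,478.75

# | Opening | Interest | Payment | End bal
1 | $3,756.28 | $48.83 | $190.26 | $3,614.85
2 | $3,614.85 | $46.99 | $183.09 | $3,478.75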